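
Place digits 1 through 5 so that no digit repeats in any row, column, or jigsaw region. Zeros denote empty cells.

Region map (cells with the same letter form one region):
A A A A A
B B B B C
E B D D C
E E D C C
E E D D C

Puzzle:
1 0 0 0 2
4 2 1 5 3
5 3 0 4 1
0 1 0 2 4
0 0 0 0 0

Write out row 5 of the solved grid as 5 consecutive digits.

row 1, column 4 = 3 (sole candidate).
row 3, column 3 = 2 (sole candidate).
row 4, column 1 = 3 (sole candidate).
row 4, column 3 = 5 (sole candidate).
row 5, column 1 = 2: row 5 has {}; col 1 has {1,3,4,5}; region has {1,3,5} → only 2 remains.
row 5, column 2 = 4: row 5 has {2}; col 2 has {1,2,3}; region has {1,2,3,5} → only 4 remains.
row 5, column 3 = 3: row 5 has {2,4}; col 3 has {1,2,5}; region has {2,4,5} → only 3 remains.
row 5, column 4 = 1: row 5 has {2,3,4}; col 4 has {2,3,4,5}; region has {2,3,4,5} → only 1 remains.
row 5, column 5 = 5: row 5 has {1,2,3,4}; col 5 has {1,2,3,4}; region has {1,2,3,4} → only 5 remains.

24315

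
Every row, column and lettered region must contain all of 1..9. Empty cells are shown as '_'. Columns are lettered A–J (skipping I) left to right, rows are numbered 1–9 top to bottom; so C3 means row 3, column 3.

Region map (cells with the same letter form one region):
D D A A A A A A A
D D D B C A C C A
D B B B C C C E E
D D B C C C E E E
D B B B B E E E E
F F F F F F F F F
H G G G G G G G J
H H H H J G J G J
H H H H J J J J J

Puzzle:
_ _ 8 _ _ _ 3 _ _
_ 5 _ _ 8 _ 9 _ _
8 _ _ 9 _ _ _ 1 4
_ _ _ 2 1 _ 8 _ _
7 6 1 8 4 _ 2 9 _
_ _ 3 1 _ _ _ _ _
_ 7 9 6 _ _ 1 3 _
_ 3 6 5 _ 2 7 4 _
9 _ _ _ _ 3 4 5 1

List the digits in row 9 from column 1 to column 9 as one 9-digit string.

982763451

B3 = 2 (sole candidate).
F5 = 5 (sole candidate).
J5 = 3 (sole candidate).
E7 = 5 (sole candidate).
F7 = 8 (sole candidate).
J7 = 2 (sole candidate).
A8 = 1 (sole candidate).
E8 = 9 (sole candidate).
J8 = 8 (sole candidate).
B9 = 8: row 9 has {1,3,4,5,9}; col 2 has {2,3,5,6,7}; region has {1,3,5,6,9} → only 8 remains.
D9 = 7: row 9 has {1,3,4,5,8,9}; col 4 has {1,2,5,6,8,9}; region has {1,3,5,6,8,9} → only 7 remains.
E9 = 6: row 9 has {1,3,4,5,7,8,9}; col 5 has {1,4,5,8,9}; region has {1,2,3,4,5,7,8,9} → only 6 remains.
D1 = 4 (sole candidate).
D2 = 3 (sole candidate).
A7 = 4 (sole candidate).
C9 = 2: row 9 has {1,3,4,5,6,7,8,9}; col 3 has {1,3,6,8,9}; region has {1,3,4,5,6,7,8,9} → only 2 remains.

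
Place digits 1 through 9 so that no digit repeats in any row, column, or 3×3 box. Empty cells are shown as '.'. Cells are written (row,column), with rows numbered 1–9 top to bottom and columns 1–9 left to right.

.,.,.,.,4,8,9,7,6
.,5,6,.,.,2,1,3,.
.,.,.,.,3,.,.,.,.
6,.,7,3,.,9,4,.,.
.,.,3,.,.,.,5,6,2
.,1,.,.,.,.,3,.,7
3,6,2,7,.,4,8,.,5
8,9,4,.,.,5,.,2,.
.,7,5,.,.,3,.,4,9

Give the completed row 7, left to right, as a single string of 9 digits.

362794815

(1,3) = 1 (sole candidate).
(1,4) = 5 (sole candidate).
(2,4) = 9 (sole candidate).
(2,5) = 7 (sole candidate).
(3,7) = 2 (sole candidate).
(6,6) = 6 (sole candidate).
(7,8) = 1: row 7 has {2,3,4,5,6,7,8}; col 8 has {2,3,4,6,7}; box has {2,4,5,8,9} → only 1 remains.
(8,9) = 3 (sole candidate).
(9,1) = 1 (sole candidate).
(9,7) = 6 (sole candidate).
(1,1) = 2 (sole candidate).
(1,2) = 3 (sole candidate).
(2,1) = 4 (sole candidate).
(2,9) = 8 (sole candidate).
(3,2) = 8 (sole candidate).
(3,3) = 9 (sole candidate).
(3,6) = 1 (sole candidate).
(3,8) = 5 (sole candidate).
(3,9) = 4 (sole candidate).
(4,2) = 2 (sole candidate).
(4,8) = 8 (sole candidate).
(4,9) = 1 (sole candidate).
(5,1) = 9 (sole candidate).
(5,2) = 4 (sole candidate).
(5,6) = 7 (sole candidate).
(6,1) = 5 (sole candidate).
(6,3) = 8 (sole candidate).
(6,5) = 2 (sole candidate).
(6,8) = 9 (sole candidate).
(7,5) = 9: row 7 has {1,2,3,4,5,6,7,8}; col 5 has {2,3,4,7}; box has {3,4,5,7} → only 9 remains.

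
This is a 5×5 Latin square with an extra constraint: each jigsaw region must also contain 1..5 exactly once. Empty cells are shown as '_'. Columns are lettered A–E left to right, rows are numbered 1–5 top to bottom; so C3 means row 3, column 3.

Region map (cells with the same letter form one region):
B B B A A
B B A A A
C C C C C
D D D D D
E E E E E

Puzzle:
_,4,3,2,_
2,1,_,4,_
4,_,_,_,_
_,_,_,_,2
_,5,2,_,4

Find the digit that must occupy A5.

3

A1 = 5: row 1 has {2,3,4}; col 1 has {2,4}; region has {1,2,3,4} → only 5 remains.
E1 = 1: row 1 has {2,3,4,5}; col 5 has {2,4}; region has {2,4} → only 1 remains.
C2 = 5: row 2 has {1,2,4}; col 3 has {2,3}; region has {1,2,4} → only 5 remains.
E2 = 3: row 2 has {1,2,4,5}; col 5 has {1,2,4}; region has {1,2,4,5} → only 3 remains.
C3 = 1: row 3 has {4}; col 3 has {2,3,5}; region has {4} → only 1 remains.
E3 = 5: row 3 has {1,4}; col 5 has {1,2,3,4}; region has {1,4} → only 5 remains.
B4 = 3: row 4 has {2}; col 2 has {1,4,5}; region has {2} → only 3 remains.
C4 = 4: row 4 has {2,3}; col 3 has {1,2,3,5}; region has {2,3} → only 4 remains.
B3 = 2: row 3 has {1,4,5}; col 2 has {1,3,4,5}; region has {1,4,5} → only 2 remains.
D3 = 3: row 3 has {1,2,4,5}; col 4 has {2,4}; region has {1,2,4,5} → only 3 remains.
A4 = 1: row 4 has {2,3,4}; col 1 has {2,4,5}; region has {2,3,4} → only 1 remains.
D4 = 5: row 4 has {1,2,3,4}; col 4 has {2,3,4}; region has {1,2,3,4} → only 5 remains.
A5 = 3: row 5 has {2,4,5}; col 1 has {1,2,4,5}; region has {2,4,5} → only 3 remains.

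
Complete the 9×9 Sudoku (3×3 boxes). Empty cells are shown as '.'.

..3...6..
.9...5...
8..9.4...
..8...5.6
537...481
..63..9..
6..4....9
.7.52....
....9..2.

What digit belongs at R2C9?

8

R5C5 = 6: row 5 has {1,3,4,5,7,8}; col 5 has {2,9}; box has {3} → only 6 remains.
R6C8 = 7: row 6 has {3,6,9}; col 8 has {2,8}; box has {1,4,5,6,8,9} → only 7 remains.
R6C9 = 2: row 6 has {3,6,7,9}; col 9 has {1,6,9}; box has {1,4,5,6,7,8,9} → only 2 remains.
R4C8 = 3: row 4 has {5,6,8}; col 8 has {2,7,8}; box has {1,2,4,5,6,7,8,9} → only 3 remains.
R5C4 = 2: row 5 has {1,3,4,5,6,7,8}; col 4 has {3,4,5,9}; box has {3,6} → only 2 remains.
R5C6 = 9: row 5 has {1,2,3,4,5,6,7,8}; col 6 has {4,5}; box has {2,3,6} → only 9 remains.
R1C8 = 9: in row 1, 9 can only go here (every other open cell in that row sees a 9).
R2C4 = 6: in row 2, 6 can only go here (every other open cell in that row sees a 6).
R3C2 = 6: in row 3, 6 can only go here (every other open cell in that row sees a 6).
R4C1 = 9: in row 4, 9 can only go here (every other open cell in that row sees a 9).
R4C2 = 2: in row 4, 2 can only go here (every other open cell in that row sees a 2).
R4C5 = 4: in row 4, 4 can only go here (every other open cell in that row sees a 4).
R6C5 = 5: in row 6, 5 can only go here (every other open cell in that row sees a 5).
R6C6 = 8: in row 6, 8 can only go here (every other open cell in that row sees an 8).
R7C3 = 2: in row 7, 2 can only go here (every other open cell in that row sees a 2).
R3C7 = 2: in row 3, 2 can only go here (every other open cell in that row sees a 2).
R2C1 = 2: in row 2, 2 can only go here (every other open cell in that row sees a 2).
R1C6 = 2: in row 1, 2 can only go here (every other open cell in that row sees a 2).
R8C3 = 9: in row 8, 9 can only go here (every other open cell in that row sees a 9).
R9C6 = 6: in row 9, 6 can only go here (every other open cell in that row sees a 6).
R8C8 = 6: in row 8, 6 can only go here (every other open cell in that row sees a 6).
R1C1 = 7: in column 1, 7 can only go here (every other open cell in that column sees a 7).
R2C8 = 4: in column 8, 4 can only go here (every other open cell in that column sees a 4).
R2C3 = 1: row 2 has {2,4,5,6,9}; col 3 has {2,3,6,7,8,9}; box has {2,3,6,7,8,9} → only 1 remains.
R3C3 = 5: row 3 has {2,4,6,8,9}; col 3 has {1,2,3,6,7,8,9}; box has {1,2,3,6,7,8,9} → only 5 remains.
R3C8 = 1: row 3 has {2,4,5,6,8,9}; col 8 has {2,3,4,6,7,8,9}; box has {2,4,6,9} → only 1 remains.
R7C8 = 5: row 7 has {2,4,6,9}; col 8 has {1,2,3,4,6,7,8,9}; box has {2,6,9} → only 5 remains.
R9C3 = 4: row 9 has {2,6,9}; col 3 has {1,2,3,5,6,7,8,9}; box has {2,6,7,9} → only 4 remains.
R1C2 = 4: row 1 has {2,3,6,7,9}; col 2 has {2,3,6,7,9}; box has {1,2,3,5,6,7,8,9} → only 4 remains.
R6C2 = 1: row 6 has {2,3,5,6,7,8,9}; col 2 has {2,3,4,6,7,9}; box has {2,3,5,6,7,8,9} → only 1 remains.
R7C2 = 8: row 7 has {2,4,5,6,9}; col 2 has {1,2,3,4,6,7,9}; box has {2,4,6,7,9} → only 8 remains.
R9C2 = 5: row 9 has {2,4,6,9}; col 2 has {1,2,3,4,6,7,8,9}; box has {2,4,6,7,8,9} → only 5 remains.
R6C1 = 4: row 6 has {1,2,3,5,6,7,8,9}; col 1 has {2,5,6,7,8,9}; box has {1,2,3,5,6,7,8,9} → only 4 remains.
R1C9 = 5: in row 1, 5 can only go here (every other open cell in that row sees a 5).
R8C9 = 4: in row 8, 4 can only go here (every other open cell in that row sees a 4).
R8C7 = 8: in row 8, 8 can only go here (every other open cell in that row sees an 8).
R9C4 = 8: in row 9, 8 can only go here (every other open cell in that row sees an 8).
R1C4 = 1: row 1 has {2,3,4,5,6,7,9}; col 4 has {2,3,4,5,6,8,9}; box has {2,4,5,6,9} → only 1 remains.
R1C5 = 8: row 1 has {1,2,3,4,5,6,7,9}; col 5 has {2,4,5,6,9}; box has {1,2,4,5,6,9} → only 8 remains.
R4C4 = 7: row 4 has {2,3,4,5,6,8,9}; col 4 has {1,2,3,4,5,6,8,9}; box has {2,3,4,5,6,8,9} → only 7 remains.
R4C6 = 1: row 4 has {2,3,4,5,6,7,8,9}; col 6 has {2,4,5,6,8,9}; box has {2,3,4,5,6,7,8,9} → only 1 remains.
R8C6 = 3: row 8 has {2,4,5,6,7,8,9}; col 6 has {1,2,4,5,6,8,9}; box has {2,4,5,6,8,9} → only 3 remains.
R7C6 = 7: row 7 has {2,4,5,6,8,9}; col 6 has {1,2,3,4,5,6,8,9}; box has {2,3,4,5,6,8,9} → only 7 remains.
R8C1 = 1: row 8 has {2,3,4,5,6,7,8,9}; col 1 has {2,4,5,6,7,8,9}; box has {2,4,5,6,7,8,9} → only 1 remains.
R9C1 = 3: row 9 has {2,4,5,6,8,9}; col 1 has {1,2,4,5,6,7,8,9}; box has {1,2,4,5,6,7,8,9} → only 3 remains.
R9C9 = 7: row 9 has {2,3,4,5,6,8,9}; col 9 has {1,2,4,5,6,9}; box has {2,4,5,6,8,9} → only 7 remains.
R3C9 = 3: row 3 has {1,2,4,5,6,8,9}; col 9 has {1,2,4,5,6,7,9}; box has {1,2,4,5,6,9} → only 3 remains.
R7C5 = 1: row 7 has {2,4,5,6,7,8,9}; col 5 has {2,4,5,6,8,9}; box has {2,3,4,5,6,7,8,9} → only 1 remains.
R7C7 = 3: row 7 has {1,2,4,5,6,7,8,9}; col 7 has {2,4,5,6,8,9}; box has {2,4,5,6,7,8,9} → only 3 remains.
R9C7 = 1: row 9 has {2,3,4,5,6,7,8,9}; col 7 has {2,3,4,5,6,8,9}; box has {2,3,4,5,6,7,8,9} → only 1 remains.
R2C7 = 7: row 2 has {1,2,4,5,6,9}; col 7 has {1,2,3,4,5,6,8,9}; box has {1,2,3,4,5,6,9} → only 7 remains.
R2C9 = 8: row 2 has {1,2,4,5,6,7,9}; col 9 has {1,2,3,4,5,6,7,9}; box has {1,2,3,4,5,6,7,9} → only 8 remains.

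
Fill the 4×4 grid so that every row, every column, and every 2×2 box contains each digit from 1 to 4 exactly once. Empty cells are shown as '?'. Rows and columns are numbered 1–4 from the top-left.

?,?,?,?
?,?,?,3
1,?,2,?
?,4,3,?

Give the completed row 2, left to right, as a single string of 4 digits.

row 3, column 2 = 3: row 3 has {1,2}; col 2 has {4}; box has {1,4} → only 3 remains.
row 3, column 4 = 4: row 3 has {1,2,3}; col 4 has {3}; box has {2,3} → only 4 remains.
row 4, column 1 = 2: row 4 has {3,4}; col 1 has {1}; box has {1,3,4} → only 2 remains.
row 4, column 4 = 1: row 4 has {2,3,4}; col 4 has {3,4}; box has {2,3,4} → only 1 remains.
row 1, column 4 = 2: row 1 has {}; col 4 has {1,3,4}; box has {3} → only 2 remains.
row 2, column 1 = 4: row 2 has {3}; col 1 has {1,2}; box has {} → only 4 remains.
row 2, column 3 = 1: row 2 has {3,4}; col 3 has {2,3}; box has {2,3} → only 1 remains.
row 1, column 1 = 3: row 1 has {2}; col 1 has {1,2,4}; box has {4} → only 3 remains.
row 1, column 2 = 1: row 1 has {2,3}; col 2 has {3,4}; box has {3,4} → only 1 remains.
row 1, column 3 = 4: row 1 has {1,2,3}; col 3 has {1,2,3}; box has {1,2,3} → only 4 remains.
row 2, column 2 = 2: row 2 has {1,3,4}; col 2 has {1,3,4}; box has {1,3,4} → only 2 remains.

4213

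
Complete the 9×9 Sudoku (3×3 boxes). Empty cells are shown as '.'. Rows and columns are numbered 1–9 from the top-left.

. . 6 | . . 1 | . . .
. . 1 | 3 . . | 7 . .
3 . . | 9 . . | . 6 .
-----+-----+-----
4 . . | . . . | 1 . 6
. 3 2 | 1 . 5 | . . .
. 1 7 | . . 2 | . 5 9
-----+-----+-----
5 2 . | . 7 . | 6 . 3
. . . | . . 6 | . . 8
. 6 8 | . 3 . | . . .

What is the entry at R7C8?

R2C5 = 6 (hidden single in row 2).
R3C9 = 1 (hidden single in row 3).
R4C8 = 2 (hidden single in row 4).
R4C6 = 3 (hidden single in row 4).
R4C4 = 7 (hidden single in row 4).
R5C1 = 6 (hidden single in row 5).
R6C1 = 8 (sole candidate).
R6C5 = 4 (sole candidate).
R6C7 = 3 (sole candidate).
R6C4 = 6 (sole candidate).
R1C8 = 3 (hidden single in row 1).
R4C5 = 8 (hidden single in row 4).
R5C5 = 9 (sole candidate).
R7C8 = 1: in row 7, 1 can only go here (every other open cell in that row sees a 1).

1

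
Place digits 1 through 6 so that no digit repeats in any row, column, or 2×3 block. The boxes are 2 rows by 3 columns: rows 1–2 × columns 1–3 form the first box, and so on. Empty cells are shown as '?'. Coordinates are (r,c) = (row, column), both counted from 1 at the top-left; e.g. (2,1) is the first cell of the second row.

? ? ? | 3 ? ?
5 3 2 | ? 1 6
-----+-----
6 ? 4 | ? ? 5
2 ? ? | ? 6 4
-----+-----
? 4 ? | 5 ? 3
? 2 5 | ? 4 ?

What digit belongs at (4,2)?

(1,6) = 2 (sole candidate).
(2,4) = 4 (sole candidate).
(3,2) = 1 (sole candidate).
(3,4) = 2 (sole candidate).
(3,5) = 3 (sole candidate).
(4,2) = 5: row 4 has {2,4,6}; col 2 has {1,2,3,4}; box has {1,2,4,6} → only 5 remains.

5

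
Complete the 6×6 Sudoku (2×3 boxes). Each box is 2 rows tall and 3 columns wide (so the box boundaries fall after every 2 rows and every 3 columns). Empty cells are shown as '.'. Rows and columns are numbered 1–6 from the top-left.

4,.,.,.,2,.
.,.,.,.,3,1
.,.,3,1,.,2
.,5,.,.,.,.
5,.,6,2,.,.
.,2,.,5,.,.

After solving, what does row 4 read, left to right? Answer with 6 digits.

152364

r1c4 = 6: row 1 has {2,4}; col 4 has {1,2,5}; box has {1,2,3} → only 6 remains.
r1c6 = 5: row 1 has {2,4,6}; col 6 has {1,2}; box has {1,2,3,6} → only 5 remains.
r2c2 = 6: row 2 has {1,3}; col 2 has {2,5}; box has {4} → only 6 remains.
r2c4 = 4: row 2 has {1,3,6}; col 4 has {1,2,5,6}; box has {1,2,3,5,6} → only 4 remains.
r3c1 = 6: row 3 has {1,2,3}; col 1 has {4,5}; box has {3,5} → only 6 remains.
r3c2 = 4: row 3 has {1,2,3,6}; col 2 has {2,5,6}; box has {3,5,6} → only 4 remains.
r3c5 = 5: row 3 has {1,2,3,4,6}; col 5 has {2,3}; box has {1,2} → only 5 remains.
r4c4 = 3: row 4 has {5}; col 4 has {1,2,4,5,6}; box has {1,2,5} → only 3 remains.
r1c3 = 1: row 1 has {2,4,5,6}; col 3 has {3,6}; box has {4,6} → only 1 remains.
r2c1 = 2: row 2 has {1,3,4,6}; col 1 has {4,5,6}; box has {1,4,6} → only 2 remains.
r2c3 = 5: row 2 has {1,2,3,4,6}; col 3 has {1,3,6}; box has {1,2,4,6} → only 5 remains.
r4c1 = 1: row 4 has {3,5}; col 1 has {2,4,5,6}; box has {3,4,5,6} → only 1 remains.
r4c3 = 2: row 4 has {1,3,5}; col 3 has {1,3,5,6}; box has {1,3,4,5,6} → only 2 remains.
r6c1 = 3: row 6 has {2,5}; col 1 has {1,2,4,5,6}; box has {2,5,6} → only 3 remains.
r6c3 = 4: row 6 has {2,3,5}; col 3 has {1,2,3,5,6}; box has {2,3,5,6} → only 4 remains.
r6c6 = 6: row 6 has {2,3,4,5}; col 6 has {1,2,5}; box has {2,5} → only 6 remains.
r1c2 = 3: row 1 has {1,2,4,5,6}; col 2 has {2,4,5,6}; box has {1,2,4,5,6} → only 3 remains.
r4c6 = 4: row 4 has {1,2,3,5}; col 6 has {1,2,5,6}; box has {1,2,3,5} → only 4 remains.
r5c2 = 1: row 5 has {2,5,6}; col 2 has {2,3,4,5,6}; box has {2,3,4,5,6} → only 1 remains.
r5c5 = 4: row 5 has {1,2,5,6}; col 5 has {2,3,5}; box has {2,5,6} → only 4 remains.
r5c6 = 3: row 5 has {1,2,4,5,6}; col 6 has {1,2,4,5,6}; box has {2,4,5,6} → only 3 remains.
r6c5 = 1: row 6 has {2,3,4,5,6}; col 5 has {2,3,4,5}; box has {2,3,4,5,6} → only 1 remains.
r4c5 = 6: row 4 has {1,2,3,4,5}; col 5 has {1,2,3,4,5}; box has {1,2,3,4,5} → only 6 remains.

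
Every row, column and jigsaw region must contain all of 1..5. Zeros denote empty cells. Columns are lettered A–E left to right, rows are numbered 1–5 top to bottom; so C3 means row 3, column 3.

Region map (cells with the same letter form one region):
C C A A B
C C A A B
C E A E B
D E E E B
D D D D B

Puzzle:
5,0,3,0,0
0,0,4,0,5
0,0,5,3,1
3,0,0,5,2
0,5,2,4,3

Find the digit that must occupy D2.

E1 = 4 (sole candidate).
C4 = 1 (sole candidate).
A5 = 1 (sole candidate).
A2 = 2 (sole candidate).
D2 = 1: row 2 has {2,4,5}; col 4 has {3,4,5}; region has {3,4,5} → only 1 remains.

1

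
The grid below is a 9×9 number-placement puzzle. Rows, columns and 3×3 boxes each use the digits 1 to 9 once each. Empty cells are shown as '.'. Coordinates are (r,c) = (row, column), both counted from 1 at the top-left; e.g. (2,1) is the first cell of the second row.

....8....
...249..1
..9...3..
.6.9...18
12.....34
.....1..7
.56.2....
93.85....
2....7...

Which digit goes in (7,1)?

(5,7) = 9 (hidden single in row 5).
(6,2) = 9 (hidden single in row 6).
(1,3) = 2 (hidden single in column 3).
(9,5) = 9 (hidden single in column 5).
(3,5) = 1 (hidden single in column 5).
(1,2) = 1 (hidden single in row 1).
(4,6) = 2 (hidden single in column 6).
(5,6) = 8 (hidden single in column 6).
(4,7) = 5 (sole candidate).
(6,4) = 4 (hidden single in box 5).
(5,4) = 5 (hidden single in box 5).
(5,3) = 7 (sole candidate).
(5,5) = 6 (sole candidate).
(6,5) = 3 (sole candidate).
(4,5) = 7 (sole candidate).
(7,1) = 7: in box 7, 7 can only go here (every other open cell in that box sees a 7).

7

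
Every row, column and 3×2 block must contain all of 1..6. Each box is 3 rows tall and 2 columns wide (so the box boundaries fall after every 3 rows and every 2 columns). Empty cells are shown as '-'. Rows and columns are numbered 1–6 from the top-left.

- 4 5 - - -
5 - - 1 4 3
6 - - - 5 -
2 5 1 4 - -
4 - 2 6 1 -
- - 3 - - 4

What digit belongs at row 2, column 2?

2

row 2, column 2 = 2: row 2 has {1,3,4,5}; col 2 has {4,5}; box has {4,5,6} → only 2 remains.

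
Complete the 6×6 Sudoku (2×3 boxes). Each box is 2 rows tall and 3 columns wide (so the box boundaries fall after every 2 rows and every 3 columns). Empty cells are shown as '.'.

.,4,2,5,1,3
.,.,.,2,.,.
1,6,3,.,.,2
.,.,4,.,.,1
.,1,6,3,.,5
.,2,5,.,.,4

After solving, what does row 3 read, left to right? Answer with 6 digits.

row 1, column 1 = 6: row 1 has {1,2,3,4,5}; col 1 has {1}; box has {2,4} → only 6 remains.
row 2, column 3 = 1: row 2 has {2}; col 3 has {2,3,4,5,6}; box has {2,4,6} → only 1 remains.
row 2, column 6 = 6: row 2 has {1,2}; col 6 has {1,2,3,4,5}; box has {1,2,3,5} → only 6 remains.
row 3, column 4 = 4: row 3 has {1,2,3,6}; col 4 has {2,3,5}; box has {1,2} → only 4 remains.
row 3, column 5 = 5: row 3 has {1,2,3,4,6}; col 5 has {1}; box has {1,2,4} → only 5 remains.

163452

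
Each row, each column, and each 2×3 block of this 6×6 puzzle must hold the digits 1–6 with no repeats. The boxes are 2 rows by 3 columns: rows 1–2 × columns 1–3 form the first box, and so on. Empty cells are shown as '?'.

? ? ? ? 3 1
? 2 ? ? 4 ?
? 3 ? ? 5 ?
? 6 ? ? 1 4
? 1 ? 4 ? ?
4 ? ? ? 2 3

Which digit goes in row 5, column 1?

row 5, column 5 = 6 (sole candidate).
row 5, column 6 = 5 (sole candidate).
row 6, column 2 = 5 (sole candidate).
row 6, column 3 = 6 (sole candidate).
row 6, column 4 = 1 (sole candidate).
row 1, column 2 = 4 (sole candidate).
row 1, column 3 = 5 (sole candidate).
row 2, column 6 = 6 (sole candidate).
row 3, column 6 = 2 (sole candidate).
row 4, column 3 = 2 (sole candidate).
row 4, column 4 = 3 (sole candidate).
row 5, column 3 = 3 (sole candidate).
row 1, column 1 = 6 (sole candidate).
row 1, column 4 = 2 (sole candidate).
row 2, column 3 = 1 (sole candidate).
row 2, column 4 = 5 (sole candidate).
row 3, column 1 = 1 (sole candidate).
row 3, column 3 = 4 (sole candidate).
row 3, column 4 = 6 (sole candidate).
row 4, column 1 = 5 (sole candidate).
row 5, column 1 = 2: row 5 has {1,3,4,5,6}; col 1 has {1,4,5,6}; box has {1,3,4,5,6} → only 2 remains.

2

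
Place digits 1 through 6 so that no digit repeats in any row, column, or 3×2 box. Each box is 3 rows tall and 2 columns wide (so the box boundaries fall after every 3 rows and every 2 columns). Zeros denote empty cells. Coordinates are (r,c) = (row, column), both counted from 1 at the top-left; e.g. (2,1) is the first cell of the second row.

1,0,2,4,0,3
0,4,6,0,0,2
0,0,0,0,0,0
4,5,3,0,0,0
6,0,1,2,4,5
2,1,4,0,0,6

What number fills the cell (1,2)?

6

(1,2) = 6: row 1 has {1,2,3,4}; col 2 has {1,4,5}; box has {1,4} → only 6 remains.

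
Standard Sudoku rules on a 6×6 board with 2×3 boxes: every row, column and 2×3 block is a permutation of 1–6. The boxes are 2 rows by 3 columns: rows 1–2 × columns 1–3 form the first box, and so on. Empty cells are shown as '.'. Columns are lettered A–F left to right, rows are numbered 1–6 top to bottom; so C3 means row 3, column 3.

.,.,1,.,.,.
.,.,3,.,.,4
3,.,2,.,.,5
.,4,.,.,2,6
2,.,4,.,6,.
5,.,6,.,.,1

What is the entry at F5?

A2 = 6: row 2 has {3,4}; col 1 has {2,3,5}; box has {1,3} → only 6 remains.
A4 = 1: row 4 has {2,4,6}; col 1 has {2,3,5,6}; box has {2,3,4} → only 1 remains.
C4 = 5: row 4 has {1,2,4,6}; col 3 has {1,2,3,4,6}; box has {1,2,3,4} → only 5 remains.
D4 = 3: row 4 has {1,2,4,5,6}; col 4 has {}; box has {2,5,6} → only 3 remains.
D5 = 5: row 5 has {2,4,6}; col 4 has {3}; box has {1,6} → only 5 remains.
F5 = 3: row 5 has {2,4,5,6}; col 6 has {1,4,5,6}; box has {1,5,6} → only 3 remains.

3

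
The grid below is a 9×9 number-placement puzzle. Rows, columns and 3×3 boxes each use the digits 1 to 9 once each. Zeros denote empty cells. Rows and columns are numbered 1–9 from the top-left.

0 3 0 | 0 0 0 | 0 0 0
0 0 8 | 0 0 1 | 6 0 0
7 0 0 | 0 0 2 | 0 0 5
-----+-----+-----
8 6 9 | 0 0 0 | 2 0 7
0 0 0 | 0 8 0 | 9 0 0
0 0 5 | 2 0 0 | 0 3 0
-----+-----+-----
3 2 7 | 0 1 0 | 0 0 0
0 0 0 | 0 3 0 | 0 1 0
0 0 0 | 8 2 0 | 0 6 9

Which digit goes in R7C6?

9

R4C4 = 1: in row 4, 1 can only go here (every other open cell in that row sees a 1).
R4C6 = 3: in row 4, 3 can only go here (every other open cell in that row sees a 3).
R5C3 = 3: in row 5, 3 can only go here (every other open cell in that row sees a 3).
R5C1 = 2: in row 5, 2 can only go here (every other open cell in that row sees a 2).
R8C9 = 2: in row 8, 2 can only go here (every other open cell in that row sees a 2).
R2C8 = 2: in row 2, 2 can only go here (every other open cell in that row sees a 2).
R1C3 = 2: in row 1, 2 can only go here (every other open cell in that row sees a 2).
R9C7 = 3: in row 9, 3 can only go here (every other open cell in that row sees a 3).
R3C4 = 3: in row 3, 3 can only go here (every other open cell in that row sees a 3).
R2C9 = 3: in row 2, 3 can only go here (every other open cell in that row sees a 3).
R9C6 = 7: in row 9, 7 can only go here (every other open cell in that row sees a 7).
R8C7 = 7: in row 8, 7 can only go here (every other open cell in that row sees a 7).
R8C2 = 8: in row 8, 8 can only go here (every other open cell in that row sees an 8).
R1C6 = 8: in column 6, 8 can only go here (every other open cell in that column sees an 8).
R7C7 = 5: in column 7, 5 can only go here (every other open cell in that column sees a 5).
R1C8 = 7: in column 8, 7 can only go here (every other open cell in that column sees a 7).
R3C8 = 9: in column 8, 9 can only go here (every other open cell in that column sees a 9).
R3C7 = 8: in row 3, 8 can only go here (every other open cell in that row sees an 8).
R6C9 = 8: in row 6, 8 can only go here (every other open cell in that row sees an 8).
R7C9 = 4: row 7 has {1,2,3,5,7}; col 9 has {2,3,5,7,8,9}; box has {1,2,3,5,6,7,9} → only 4 remains.
R1C9 = 1: row 1 has {2,3,7,8}; col 9 has {2,3,4,5,7,8,9}; box has {2,3,5,6,7,8,9} → only 1 remains.
R5C9 = 6: row 5 has {2,3,8,9}; col 9 has {1,2,3,4,5,7,8,9}; box has {2,3,7,8,9} → only 6 remains.
R7C8 = 8: row 7 has {1,2,3,4,5,7}; col 8 has {1,2,3,6,7,9}; box has {1,2,3,4,5,6,7,9} → only 8 remains.
R1C7 = 4: row 1 has {1,2,3,7,8}; col 7 has {2,3,5,6,7,8,9}; box has {1,2,3,5,6,7,8,9} → only 4 remains.
R6C7 = 1: row 6 has {2,3,5,8}; col 7 has {2,3,4,5,6,7,8,9}; box has {2,3,6,7,8,9} → only 1 remains.
R6C1 = 4: row 6 has {1,2,3,5,8}; col 1 has {2,3,7,8}; box has {2,3,5,6,8,9} → only 4 remains.
R6C2 = 7: row 6 has {1,2,3,4,5,8}; col 2 has {2,3,6,8}; box has {2,3,4,5,6,8,9} → only 7 remains.
R5C2 = 1: row 5 has {2,3,6,8,9}; col 2 has {2,3,6,7,8}; box has {2,3,4,5,6,7,8,9} → only 1 remains.
R3C2 = 4: row 3 has {2,3,5,7,8,9}; col 2 has {1,2,3,6,7,8}; box has {2,3,7,8} → only 4 remains.
R3C5 = 6: row 3 has {2,3,4,5,7,8,9}; col 5 has {1,2,3,8}; box has {1,2,3,8} → only 6 remains.
R6C5 = 9: row 6 has {1,2,3,4,5,7,8}; col 5 has {1,2,3,6,8}; box has {1,2,3,8} → only 9 remains.
R6C6 = 6: row 6 has {1,2,3,4,5,7,8,9}; col 6 has {1,2,3,7,8}; box has {1,2,3,8,9} → only 6 remains.
R7C6 = 9: row 7 has {1,2,3,4,5,7,8}; col 6 has {1,2,3,6,7,8}; box has {1,2,3,7,8} → only 9 remains.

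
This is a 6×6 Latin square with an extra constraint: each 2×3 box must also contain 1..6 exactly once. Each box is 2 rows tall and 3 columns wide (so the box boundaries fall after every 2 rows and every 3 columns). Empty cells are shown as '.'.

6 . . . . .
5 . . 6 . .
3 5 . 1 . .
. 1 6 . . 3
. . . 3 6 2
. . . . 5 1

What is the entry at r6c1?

r2c6 = 4: row 2 has {5,6}; col 6 has {1,2,3}; box has {6} → only 4 remains.
r3c6 = 6: row 3 has {1,3,5}; col 6 has {1,2,3,4}; box has {1,3} → only 6 remains.
r5c2 = 4: row 5 has {2,3,6}; col 2 has {1,5}; box has {} → only 4 remains.
r6c1 = 2: row 6 has {1,5}; col 1 has {3,5,6}; box has {4} → only 2 remains.

2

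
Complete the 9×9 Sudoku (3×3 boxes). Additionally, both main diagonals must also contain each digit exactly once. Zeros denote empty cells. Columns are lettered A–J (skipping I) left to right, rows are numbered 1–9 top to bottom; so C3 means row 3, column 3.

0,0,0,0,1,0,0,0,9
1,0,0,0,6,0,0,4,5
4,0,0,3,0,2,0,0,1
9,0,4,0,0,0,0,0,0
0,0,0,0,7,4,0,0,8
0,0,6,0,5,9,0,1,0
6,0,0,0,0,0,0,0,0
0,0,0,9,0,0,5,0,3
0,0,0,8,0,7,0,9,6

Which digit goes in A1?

2

D2 = 7 (sole candidate).
F2 = 8 (sole candidate).
E3 = 9 (sole candidate).
D6 = 2 (sole candidate).
F1 = 5 (sole candidate).
D4 = 1 (sole candidate).
D5 = 6 (sole candidate).
D1 = 4 (sole candidate).
F4 = 3 (sole candidate).
D7 = 5 (sole candidate).
F7 = 1 (sole candidate).
F8 = 6 (sole candidate).
A9 = 5 (sole candidate).
E4 = 8 (sole candidate).
C7 = 8 (sole candidate).
B8 = 1 (sole candidate).
C3 = 5 (sole candidate).
G3 = 6 (sole candidate).
B1 = 6 (hidden single in row 1).
C2 = 9 (hidden single in row 2).
H4 = 6 (hidden single in row 4).
B4 = 5 (hidden single in row 4).
C5 = 1 (hidden single in row 5).
H5 = 5 (hidden single in row 5).
G5 = 9 (hidden single in row 5).
B7 = 9 (hidden single in row 7).
E7 = 3 (hidden single in row 7).
H8 = 8 (hidden single in row 8).
E8 = 4 (hidden single in row 8).
H3 = 7 (sole candidate).
H7 = 2 (sole candidate).
E9 = 2 (sole candidate).
H1 = 3 (sole candidate).
G2 = 2 (sole candidate).
B3 = 8 (sole candidate).
G4 = 7 (sole candidate).
J4 = 2 (sole candidate).
J6 = 4 (sole candidate).
G7 = 4 (sole candidate).
J7 = 7 (sole candidate).
C9 = 3 (sole candidate).
G9 = 1 (sole candidate).
A1 = 2: row 1 has {1,3,4,5,6,9}; col 1 has {1,4,5,6,9}; box has {1,4,5,6,8,9}; main diagonal has {1,4,5,6,7,8,9} → only 2 remains.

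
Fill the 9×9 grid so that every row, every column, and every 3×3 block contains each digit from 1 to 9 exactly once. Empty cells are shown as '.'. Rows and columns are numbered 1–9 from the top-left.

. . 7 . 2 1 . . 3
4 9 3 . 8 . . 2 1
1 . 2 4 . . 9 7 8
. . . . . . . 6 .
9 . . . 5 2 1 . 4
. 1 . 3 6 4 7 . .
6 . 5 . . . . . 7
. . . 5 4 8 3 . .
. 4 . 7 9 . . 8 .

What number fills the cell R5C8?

3

R2C4 = 6 (sole candidate).
R2C7 = 5 (sole candidate).
R3C5 = 3 (sole candidate).
R3C6 = 5 (sole candidate).
R5C4 = 8 (sole candidate).
R5C8 = 3: row 5 has {1,2,4,5,8,9}; col 8 has {2,6,7,8}; box has {1,4,6,7} → only 3 remains.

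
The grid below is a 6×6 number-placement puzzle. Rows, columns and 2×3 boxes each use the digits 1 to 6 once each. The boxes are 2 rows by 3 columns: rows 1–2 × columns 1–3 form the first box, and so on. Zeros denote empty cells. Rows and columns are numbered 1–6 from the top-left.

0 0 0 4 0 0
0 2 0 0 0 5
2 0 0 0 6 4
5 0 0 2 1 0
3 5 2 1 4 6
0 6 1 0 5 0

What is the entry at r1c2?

r2c5 = 3 (sole candidate).
r3c3 = 3 (sole candidate).
r3c4 = 5 (sole candidate).
r4c2 = 4 (sole candidate).
r4c3 = 6 (sole candidate).
r4c6 = 3 (sole candidate).
r6c1 = 4 (sole candidate).
r6c4 = 3 (sole candidate).
r6c6 = 2 (sole candidate).
r1c3 = 5 (sole candidate).
r1c5 = 2 (sole candidate).
r1c6 = 1 (sole candidate).
r2c3 = 4 (sole candidate).
r2c4 = 6 (sole candidate).
r3c2 = 1 (sole candidate).
r1c1 = 6 (sole candidate).
r1c2 = 3: row 1 has {1,2,4,5,6}; col 2 has {1,2,4,5,6}; box has {2,4,5,6} → only 3 remains.

3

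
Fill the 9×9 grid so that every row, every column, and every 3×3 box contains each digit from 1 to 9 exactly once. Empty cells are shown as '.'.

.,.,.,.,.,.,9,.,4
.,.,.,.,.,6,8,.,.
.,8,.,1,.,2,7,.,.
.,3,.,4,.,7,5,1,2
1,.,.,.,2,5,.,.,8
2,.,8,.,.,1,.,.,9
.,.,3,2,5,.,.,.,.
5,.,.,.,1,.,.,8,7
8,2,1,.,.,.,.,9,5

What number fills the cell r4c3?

6

r1c2 = 1: in row 1, 1 can only go here (every other open cell in that row sees a 1).
r2c9 = 1: in row 2, 1 can only go here (every other open cell in that row sees a 1).
r7c9 = 6: row 7 has {2,3,5}; col 9 has {1,2,4,5,7,8,9}; box has {5,7,8,9} → only 6 remains.
r3c9 = 3: row 3 has {1,2,7,8}; col 9 has {1,2,4,5,6,7,8,9}; box has {1,4,7,8,9} → only 3 remains.
r7c8 = 4: row 7 has {2,3,5,6}; col 8 has {1,8,9}; box has {5,6,7,8,9} → only 4 remains.
r9c7 = 3: row 9 has {1,2,5,8,9}; col 7 has {5,7,8,9}; box has {4,5,6,7,8,9} → only 3 remains.
r7c7 = 1: row 7 has {2,3,4,5,6}; col 7 has {3,5,7,8,9}; box has {3,4,5,6,7,8,9} → only 1 remains.
r8c7 = 2: row 8 has {1,5,7,8}; col 7 has {1,3,5,7,8,9}; box has {1,3,4,5,6,7,8,9} → only 2 remains.
r9c6 = 4: row 9 has {1,2,3,5,8,9}; col 6 has {1,2,5,6,7}; box has {1,2,5} → only 4 remains.
r4c5 = 8: in row 4, 8 can only go here (every other open cell in that row sees an 8).
r6c2 = 5: in row 6, 5 can only go here (every other open cell in that row sees a 5).
r6c7 = 4: in row 6, 4 can only go here (every other open cell in that row sees a 4).
r6c8 = 7: in row 6, 7 can only go here (every other open cell in that row sees a 7).
r5c7 = 6: row 5 has {1,2,5,8}; col 7 has {1,2,3,4,5,7,8,9}; box has {1,2,4,5,7,8,9} → only 6 remains.
r5c8 = 3: row 5 has {1,2,5,6,8}; col 8 has {1,4,7,8,9}; box has {1,2,4,5,6,7,8,9} → only 3 remains.
r5c4 = 9: row 5 has {1,2,3,5,6,8}; col 4 has {1,2,4}; box has {1,2,4,5,7,8} → only 9 remains.
r7c6 = 8: in row 7, 8 can only go here (every other open cell in that row sees an 8).
r1c6 = 3: row 1 has {1,4,9}; col 6 has {1,2,4,5,6,7,8}; box has {1,2,6} → only 3 remains.
r8c6 = 9: row 8 has {1,2,5,7,8}; col 6 has {1,2,3,4,5,6,7,8}; box has {1,2,4,5,8} → only 9 remains.
r1c5 = 7: row 1 has {1,3,4,9}; col 5 has {1,2,5,8}; box has {1,2,3,6} → only 7 remains.
r2c4 = 5: row 2 has {1,6,8}; col 4 has {1,2,4,9}; box has {1,2,3,6,7} → only 5 remains.
r2c8 = 2: row 2 has {1,5,6,8}; col 8 has {1,3,4,7,8,9}; box has {1,3,4,7,8,9} → only 2 remains.
r9c5 = 6: row 9 has {1,2,3,4,5,8,9}; col 5 has {1,2,5,7,8}; box has {1,2,4,5,8,9} → only 6 remains.
r1c1 = 6: row 1 has {1,3,4,7,9}; col 1 has {1,2,5,8}; box has {1,8} → only 6 remains.
r1c4 = 8: row 1 has {1,3,4,6,7,9}; col 4 has {1,2,4,5,9}; box has {1,2,3,5,6,7} → only 8 remains.
r1c8 = 5: row 1 has {1,3,4,6,7,8,9}; col 8 has {1,2,3,4,7,8,9}; box has {1,2,3,4,7,8,9} → only 5 remains.
r3c8 = 6: row 3 has {1,2,3,7,8}; col 8 has {1,2,3,4,5,7,8,9}; box has {1,2,3,4,5,7,8,9} → only 6 remains.
r4c1 = 9: row 4 has {1,2,3,4,5,7,8}; col 1 has {1,2,5,6,8}; box has {1,2,3,5,8} → only 9 remains.
r4c3 = 6: row 4 has {1,2,3,4,5,7,8,9}; col 3 has {1,3,8}; box has {1,2,3,5,8,9} → only 6 remains.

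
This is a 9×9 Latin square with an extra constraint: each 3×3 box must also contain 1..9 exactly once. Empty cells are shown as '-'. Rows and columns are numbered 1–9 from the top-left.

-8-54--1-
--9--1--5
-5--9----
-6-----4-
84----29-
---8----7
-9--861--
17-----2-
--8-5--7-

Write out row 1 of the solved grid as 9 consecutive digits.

786543912

row 8, column 5 = 3 (sole candidate).
row 3, column 3 = 1 (hidden single in row 3).
row 6, column 6 = 4 (hidden single in row 6).
row 8, column 6 = 9 (sole candidate).
row 9, column 6 = 2 (sole candidate).
row 8, column 4 = 4 (sole candidate).
row 9, column 2 = 3 (sole candidate).
row 9, column 4 = 1 (sole candidate).
row 2, column 2 = 2 (sole candidate).
row 6, column 2 = 1 (sole candidate).
row 7, column 4 = 7 (sole candidate).
row 1, column 9 = 2: in row 1, 2 can only go here (every other open cell in that row sees a 2).
row 1, column 7 = 9: in row 1, 9 can only go here (every other open cell in that row sees a 9).
row 3, column 4 = 2 (hidden single in row 3).
row 6, column 1 = 9 (hidden single in row 6).
row 4, column 4 = 9 (hidden single in row 4).
row 9, column 9 = 9 (hidden single in row 9).
row 7, column 3 = 4 (hidden single in column 3).
row 7, column 9 = 3 (sole candidate).
row 9, column 1 = 6 (sole candidate).
row 9, column 7 = 4 (sole candidate).
row 7, column 8 = 5 (sole candidate).
row 8, column 3 = 5 (sole candidate).
row 7, column 1 = 2 (sole candidate).
row 1, column 3 = 6: in row 1, 6 can only go here (every other open cell in that row sees a 6).
row 2, column 1 = 4 (hidden single in row 2).
row 3, column 9 = 4 (hidden single in row 3).
row 5, column 6 = 5 (hidden single in row 5).
row 6, column 7 = 5 (hidden single in row 6).
row 4, column 1 = 5 (hidden single in row 4).
row 3, column 6 = 8 (hidden single in column 6).
row 2, column 8 = 8 (hidden single in column 8).
Singles propagation stalls; row 1, column 1 is still open with candidates {3,7}.
  Try row 1, column 1 = 3: this forces row 1, column 6=7, row 2, column 5=6, row 3, column 1=7, row 4, column 6=3, row 4, column 7=8, row 4, column 9=1, row 5, column 4=6; then row 5, column 9 has no candidate left — contradiction.
So row 1, column 1 = 7.
row 1, column 6 = 3: row 1 has {1,2,4,5,6,7,8,9}; col 6 has {1,2,4,5,6,8,9}; box has {1,2,4,5,8,9} → only 3 remains.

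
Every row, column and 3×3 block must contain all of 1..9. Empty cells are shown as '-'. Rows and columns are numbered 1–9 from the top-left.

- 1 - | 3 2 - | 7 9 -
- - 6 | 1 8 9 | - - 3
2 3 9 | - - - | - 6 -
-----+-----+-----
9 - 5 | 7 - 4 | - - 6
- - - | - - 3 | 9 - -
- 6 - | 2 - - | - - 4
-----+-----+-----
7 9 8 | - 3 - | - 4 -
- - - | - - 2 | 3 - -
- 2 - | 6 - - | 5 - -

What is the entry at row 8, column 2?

5

row 1, column 3 = 4 (sole candidate).
row 2, column 1 = 5 (sole candidate).
row 2, column 2 = 7 (sole candidate).
row 2, column 8 = 2 (sole candidate).
row 4, column 2 = 8 (sole candidate).
row 4, column 5 = 1 (sole candidate).
row 4, column 7 = 2 (sole candidate).
row 4, column 8 = 3 (sole candidate).
row 5, column 2 = 4 (sole candidate).
row 7, column 4 = 5 (sole candidate).
row 7, column 6 = 1 (sole candidate).
row 7, column 7 = 6 (sole candidate).
row 7, column 9 = 2 (sole candidate).
row 8, column 2 = 5: row 8 has {2,3}; col 2 has {1,2,3,4,6,7,8,9}; box has {2,7,8,9} → only 5 remains.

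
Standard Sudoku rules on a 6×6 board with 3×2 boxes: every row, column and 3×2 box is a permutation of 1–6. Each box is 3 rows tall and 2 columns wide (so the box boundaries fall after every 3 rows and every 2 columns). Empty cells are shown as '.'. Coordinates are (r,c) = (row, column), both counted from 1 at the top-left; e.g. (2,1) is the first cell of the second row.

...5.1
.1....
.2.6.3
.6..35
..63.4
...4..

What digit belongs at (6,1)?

(2,4) = 2: row 2 has {1}; col 4 has {3,4,5,6}; box has {5,6} → only 2 remains.
(2,6) = 6: row 2 has {1,2}; col 6 has {1,3,4,5}; box has {1,3} → only 6 remains.
(4,4) = 1: row 4 has {3,5,6}; col 4 has {2,3,4,5,6}; box has {3,4,6} → only 1 remains.
(5,2) = 5: row 5 has {3,4,6}; col 2 has {1,2,6}; box has {6} → only 5 remains.
(6,2) = 3: row 6 has {4}; col 2 has {1,2,5,6}; box has {5,6} → only 3 remains.
(6,6) = 2: row 6 has {3,4}; col 6 has {1,3,4,5,6}; box has {3,4,5} → only 2 remains.
(1,2) = 4: row 1 has {1,5}; col 2 has {1,2,3,5,6}; box has {1,2} → only 4 remains.
(1,3) = 3: row 1 has {1,4,5}; col 3 has {6}; box has {2,5,6} → only 3 remains.
(1,5) = 2: row 1 has {1,3,4,5}; col 5 has {3}; box has {1,3,6} → only 2 remains.
(2,3) = 4: row 2 has {1,2,6}; col 3 has {3,6}; box has {2,3,5,6} → only 4 remains.
(2,5) = 5: row 2 has {1,2,4,6}; col 5 has {2,3}; box has {1,2,3,6} → only 5 remains.
(3,1) = 5: row 3 has {2,3,6}; col 1 has {}; box has {1,2,4} → only 5 remains.
(3,3) = 1: row 3 has {2,3,5,6}; col 3 has {3,4,6}; box has {2,3,4,5,6} → only 1 remains.
(3,5) = 4: row 3 has {1,2,3,5,6}; col 5 has {2,3,5}; box has {1,2,3,5,6} → only 4 remains.
(4,3) = 2: row 4 has {1,3,5,6}; col 3 has {1,3,4,6}; box has {1,3,4,6} → only 2 remains.
(5,5) = 1: row 5 has {3,4,5,6}; col 5 has {2,3,4,5}; box has {2,3,4,5} → only 1 remains.
(6,1) = 1: row 6 has {2,3,4}; col 1 has {5}; box has {3,5,6} → only 1 remains.

1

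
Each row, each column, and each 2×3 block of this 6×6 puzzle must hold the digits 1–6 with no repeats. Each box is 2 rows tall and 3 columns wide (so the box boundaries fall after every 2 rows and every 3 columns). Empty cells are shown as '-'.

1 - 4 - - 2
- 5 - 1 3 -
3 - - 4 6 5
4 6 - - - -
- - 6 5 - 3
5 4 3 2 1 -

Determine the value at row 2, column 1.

6

row 1, column 2 = 3: row 1 has {1,2,4}; col 2 has {4,5,6}; box has {1,4,5} → only 3 remains.
row 1, column 4 = 6: row 1 has {1,2,3,4}; col 4 has {1,2,4,5}; box has {1,2,3} → only 6 remains.
row 1, column 5 = 5: row 1 has {1,2,3,4,6}; col 5 has {1,3,6}; box has {1,2,3,6} → only 5 remains.
row 2, column 3 = 2: row 2 has {1,3,5}; col 3 has {3,4,6}; box has {1,3,4,5} → only 2 remains.
row 2, column 6 = 4: row 2 has {1,2,3,5}; col 6 has {2,3,5}; box has {1,2,3,5,6} → only 4 remains.
row 3, column 3 = 1: row 3 has {3,4,5,6}; col 3 has {2,3,4,6}; box has {3,4,6} → only 1 remains.
row 4, column 3 = 5: row 4 has {4,6}; col 3 has {1,2,3,4,6}; box has {1,3,4,6} → only 5 remains.
row 4, column 4 = 3: row 4 has {4,5,6}; col 4 has {1,2,4,5,6}; box has {4,5,6} → only 3 remains.
row 4, column 5 = 2: row 4 has {3,4,5,6}; col 5 has {1,3,5,6}; box has {3,4,5,6} → only 2 remains.
row 4, column 6 = 1: row 4 has {2,3,4,5,6}; col 6 has {2,3,4,5}; box has {2,3,4,5,6} → only 1 remains.
row 5, column 1 = 2: row 5 has {3,5,6}; col 1 has {1,3,4,5}; box has {3,4,5,6} → only 2 remains.
row 5, column 2 = 1: row 5 has {2,3,5,6}; col 2 has {3,4,5,6}; box has {2,3,4,5,6} → only 1 remains.
row 5, column 5 = 4: row 5 has {1,2,3,5,6}; col 5 has {1,2,3,5,6}; box has {1,2,3,5} → only 4 remains.
row 6, column 6 = 6: row 6 has {1,2,3,4,5}; col 6 has {1,2,3,4,5}; box has {1,2,3,4,5} → only 6 remains.
row 2, column 1 = 6: row 2 has {1,2,3,4,5}; col 1 has {1,2,3,4,5}; box has {1,2,3,4,5} → only 6 remains.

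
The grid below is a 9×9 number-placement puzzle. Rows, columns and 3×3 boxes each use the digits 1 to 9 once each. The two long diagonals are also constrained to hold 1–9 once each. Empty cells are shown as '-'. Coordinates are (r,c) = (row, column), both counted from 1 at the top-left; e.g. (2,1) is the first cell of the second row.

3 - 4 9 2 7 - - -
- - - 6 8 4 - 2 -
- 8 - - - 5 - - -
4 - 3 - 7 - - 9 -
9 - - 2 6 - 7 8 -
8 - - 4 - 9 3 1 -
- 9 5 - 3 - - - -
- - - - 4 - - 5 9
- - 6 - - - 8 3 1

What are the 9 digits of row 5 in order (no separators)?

(1,8) = 6 (sole candidate).
(1,9) = 8 (sole candidate).
(2,2) = 7 (sole candidate).
(3,3) = 2 (sole candidate).
(3,5) = 1 (sole candidate).
(3,7) = 9 (sole candidate).
(4,4) = 8 (sole candidate).
(4,6) = 1 (sole candidate).
(5,3) = 1: row 5 has {2,6,7,8,9}; col 3 has {2,3,4,5,6}; box has {3,4,8,9} → only 1 remains.
(5,6) = 3: row 5 has {1,2,6,7,8,9}; col 6 has {1,4,5,7,9}; box has {1,2,4,6,7,8,9} → only 3 remains.
(6,3) = 7 (sole candidate).
(6,5) = 5 (sole candidate).
(7,7) = 4 (sole candidate).
(7,8) = 7 (sole candidate).
(8,2) = 3 (sole candidate).
(8,3) = 8 (sole candidate).
(9,1) = 7 (sole candidate).
(9,4) = 5 (sole candidate).
(9,5) = 9 (sole candidate).
(9,6) = 2 (sole candidate).
(2,3) = 9 (sole candidate).
(3,1) = 6 (sole candidate).
(3,4) = 3 (sole candidate).
(3,8) = 4 (sole candidate).
(3,9) = 7 (sole candidate).
(5,2) = 5: row 5 has {1,2,3,6,7,8,9}; col 2 has {3,7,8,9}; box has {1,3,4,7,8,9} → only 5 remains.
(5,9) = 4: row 5 has {1,2,3,5,6,7,8,9}; col 9 has {1,7,8,9}; box has {1,3,7,8,9} → only 4 remains.

951263784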